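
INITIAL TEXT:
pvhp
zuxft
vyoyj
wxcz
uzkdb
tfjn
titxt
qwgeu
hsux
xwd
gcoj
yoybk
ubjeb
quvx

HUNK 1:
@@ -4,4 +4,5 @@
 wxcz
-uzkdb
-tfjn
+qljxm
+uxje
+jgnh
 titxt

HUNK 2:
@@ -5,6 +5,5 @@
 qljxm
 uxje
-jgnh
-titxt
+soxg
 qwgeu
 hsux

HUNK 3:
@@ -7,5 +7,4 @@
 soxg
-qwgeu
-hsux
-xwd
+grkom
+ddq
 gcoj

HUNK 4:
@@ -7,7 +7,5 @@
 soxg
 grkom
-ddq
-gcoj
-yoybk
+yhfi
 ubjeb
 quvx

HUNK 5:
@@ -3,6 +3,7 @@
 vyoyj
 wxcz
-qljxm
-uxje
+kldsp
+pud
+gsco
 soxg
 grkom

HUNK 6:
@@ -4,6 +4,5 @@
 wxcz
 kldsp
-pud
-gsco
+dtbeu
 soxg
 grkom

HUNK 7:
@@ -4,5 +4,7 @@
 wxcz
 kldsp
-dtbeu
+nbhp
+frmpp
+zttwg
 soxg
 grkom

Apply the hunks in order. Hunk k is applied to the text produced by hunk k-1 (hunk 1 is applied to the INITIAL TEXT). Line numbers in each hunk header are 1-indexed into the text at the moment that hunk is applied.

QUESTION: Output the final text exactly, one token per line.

Hunk 1: at line 4 remove [uzkdb,tfjn] add [qljxm,uxje,jgnh] -> 15 lines: pvhp zuxft vyoyj wxcz qljxm uxje jgnh titxt qwgeu hsux xwd gcoj yoybk ubjeb quvx
Hunk 2: at line 5 remove [jgnh,titxt] add [soxg] -> 14 lines: pvhp zuxft vyoyj wxcz qljxm uxje soxg qwgeu hsux xwd gcoj yoybk ubjeb quvx
Hunk 3: at line 7 remove [qwgeu,hsux,xwd] add [grkom,ddq] -> 13 lines: pvhp zuxft vyoyj wxcz qljxm uxje soxg grkom ddq gcoj yoybk ubjeb quvx
Hunk 4: at line 7 remove [ddq,gcoj,yoybk] add [yhfi] -> 11 lines: pvhp zuxft vyoyj wxcz qljxm uxje soxg grkom yhfi ubjeb quvx
Hunk 5: at line 3 remove [qljxm,uxje] add [kldsp,pud,gsco] -> 12 lines: pvhp zuxft vyoyj wxcz kldsp pud gsco soxg grkom yhfi ubjeb quvx
Hunk 6: at line 4 remove [pud,gsco] add [dtbeu] -> 11 lines: pvhp zuxft vyoyj wxcz kldsp dtbeu soxg grkom yhfi ubjeb quvx
Hunk 7: at line 4 remove [dtbeu] add [nbhp,frmpp,zttwg] -> 13 lines: pvhp zuxft vyoyj wxcz kldsp nbhp frmpp zttwg soxg grkom yhfi ubjeb quvx

Answer: pvhp
zuxft
vyoyj
wxcz
kldsp
nbhp
frmpp
zttwg
soxg
grkom
yhfi
ubjeb
quvx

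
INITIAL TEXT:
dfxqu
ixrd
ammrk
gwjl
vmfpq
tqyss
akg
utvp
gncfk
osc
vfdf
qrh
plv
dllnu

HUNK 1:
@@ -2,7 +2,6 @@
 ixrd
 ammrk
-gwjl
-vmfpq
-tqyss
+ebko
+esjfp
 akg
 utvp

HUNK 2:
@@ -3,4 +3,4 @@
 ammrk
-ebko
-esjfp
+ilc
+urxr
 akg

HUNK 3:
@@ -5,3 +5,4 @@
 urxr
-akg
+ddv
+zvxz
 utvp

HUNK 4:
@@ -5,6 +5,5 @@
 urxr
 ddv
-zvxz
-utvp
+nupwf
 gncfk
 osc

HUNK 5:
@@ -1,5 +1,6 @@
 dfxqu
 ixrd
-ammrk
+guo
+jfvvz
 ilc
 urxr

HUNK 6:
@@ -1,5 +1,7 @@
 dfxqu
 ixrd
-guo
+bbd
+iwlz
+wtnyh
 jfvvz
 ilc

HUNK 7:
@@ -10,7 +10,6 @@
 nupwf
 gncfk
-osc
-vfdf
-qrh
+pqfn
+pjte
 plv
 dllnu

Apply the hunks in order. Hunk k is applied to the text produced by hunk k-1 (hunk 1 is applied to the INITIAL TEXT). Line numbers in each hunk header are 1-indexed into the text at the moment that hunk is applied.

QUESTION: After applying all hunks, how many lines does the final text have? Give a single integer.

Answer: 15

Derivation:
Hunk 1: at line 2 remove [gwjl,vmfpq,tqyss] add [ebko,esjfp] -> 13 lines: dfxqu ixrd ammrk ebko esjfp akg utvp gncfk osc vfdf qrh plv dllnu
Hunk 2: at line 3 remove [ebko,esjfp] add [ilc,urxr] -> 13 lines: dfxqu ixrd ammrk ilc urxr akg utvp gncfk osc vfdf qrh plv dllnu
Hunk 3: at line 5 remove [akg] add [ddv,zvxz] -> 14 lines: dfxqu ixrd ammrk ilc urxr ddv zvxz utvp gncfk osc vfdf qrh plv dllnu
Hunk 4: at line 5 remove [zvxz,utvp] add [nupwf] -> 13 lines: dfxqu ixrd ammrk ilc urxr ddv nupwf gncfk osc vfdf qrh plv dllnu
Hunk 5: at line 1 remove [ammrk] add [guo,jfvvz] -> 14 lines: dfxqu ixrd guo jfvvz ilc urxr ddv nupwf gncfk osc vfdf qrh plv dllnu
Hunk 6: at line 1 remove [guo] add [bbd,iwlz,wtnyh] -> 16 lines: dfxqu ixrd bbd iwlz wtnyh jfvvz ilc urxr ddv nupwf gncfk osc vfdf qrh plv dllnu
Hunk 7: at line 10 remove [osc,vfdf,qrh] add [pqfn,pjte] -> 15 lines: dfxqu ixrd bbd iwlz wtnyh jfvvz ilc urxr ddv nupwf gncfk pqfn pjte plv dllnu
Final line count: 15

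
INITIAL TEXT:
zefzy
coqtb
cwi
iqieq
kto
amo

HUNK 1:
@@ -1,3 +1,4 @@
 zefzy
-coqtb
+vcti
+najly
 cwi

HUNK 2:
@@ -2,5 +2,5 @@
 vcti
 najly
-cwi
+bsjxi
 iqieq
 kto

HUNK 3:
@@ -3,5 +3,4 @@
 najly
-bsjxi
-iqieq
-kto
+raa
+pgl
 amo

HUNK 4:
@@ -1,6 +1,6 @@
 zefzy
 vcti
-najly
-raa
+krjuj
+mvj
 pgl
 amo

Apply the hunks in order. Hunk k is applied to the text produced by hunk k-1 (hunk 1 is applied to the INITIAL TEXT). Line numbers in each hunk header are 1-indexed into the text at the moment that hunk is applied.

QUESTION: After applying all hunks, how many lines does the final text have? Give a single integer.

Hunk 1: at line 1 remove [coqtb] add [vcti,najly] -> 7 lines: zefzy vcti najly cwi iqieq kto amo
Hunk 2: at line 2 remove [cwi] add [bsjxi] -> 7 lines: zefzy vcti najly bsjxi iqieq kto amo
Hunk 3: at line 3 remove [bsjxi,iqieq,kto] add [raa,pgl] -> 6 lines: zefzy vcti najly raa pgl amo
Hunk 4: at line 1 remove [najly,raa] add [krjuj,mvj] -> 6 lines: zefzy vcti krjuj mvj pgl amo
Final line count: 6

Answer: 6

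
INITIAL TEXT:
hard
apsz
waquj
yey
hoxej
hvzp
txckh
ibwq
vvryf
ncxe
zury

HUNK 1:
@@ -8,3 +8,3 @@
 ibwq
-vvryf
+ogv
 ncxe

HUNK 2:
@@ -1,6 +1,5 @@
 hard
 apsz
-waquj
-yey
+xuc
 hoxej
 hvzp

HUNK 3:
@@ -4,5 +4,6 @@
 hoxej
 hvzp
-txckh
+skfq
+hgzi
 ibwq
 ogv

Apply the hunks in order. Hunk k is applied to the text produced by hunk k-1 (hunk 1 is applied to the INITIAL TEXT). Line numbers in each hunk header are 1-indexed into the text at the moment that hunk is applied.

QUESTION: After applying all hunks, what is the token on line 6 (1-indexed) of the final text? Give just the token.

Answer: skfq

Derivation:
Hunk 1: at line 8 remove [vvryf] add [ogv] -> 11 lines: hard apsz waquj yey hoxej hvzp txckh ibwq ogv ncxe zury
Hunk 2: at line 1 remove [waquj,yey] add [xuc] -> 10 lines: hard apsz xuc hoxej hvzp txckh ibwq ogv ncxe zury
Hunk 3: at line 4 remove [txckh] add [skfq,hgzi] -> 11 lines: hard apsz xuc hoxej hvzp skfq hgzi ibwq ogv ncxe zury
Final line 6: skfq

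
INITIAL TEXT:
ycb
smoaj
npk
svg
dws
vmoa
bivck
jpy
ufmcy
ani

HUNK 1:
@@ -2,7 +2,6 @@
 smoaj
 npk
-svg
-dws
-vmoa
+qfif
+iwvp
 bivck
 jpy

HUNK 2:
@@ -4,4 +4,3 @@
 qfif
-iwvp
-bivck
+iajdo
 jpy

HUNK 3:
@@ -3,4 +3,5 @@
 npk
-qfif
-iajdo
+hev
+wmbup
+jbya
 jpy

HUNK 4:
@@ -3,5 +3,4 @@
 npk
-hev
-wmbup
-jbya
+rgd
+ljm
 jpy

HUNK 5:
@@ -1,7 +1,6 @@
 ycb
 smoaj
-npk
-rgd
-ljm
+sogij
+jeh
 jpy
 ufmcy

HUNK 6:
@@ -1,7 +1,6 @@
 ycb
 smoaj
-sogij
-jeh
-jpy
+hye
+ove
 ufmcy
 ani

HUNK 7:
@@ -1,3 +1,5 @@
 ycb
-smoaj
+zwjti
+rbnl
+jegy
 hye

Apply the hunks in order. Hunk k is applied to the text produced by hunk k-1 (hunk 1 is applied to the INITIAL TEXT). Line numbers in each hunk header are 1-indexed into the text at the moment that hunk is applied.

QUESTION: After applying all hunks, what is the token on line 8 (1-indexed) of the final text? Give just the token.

Answer: ani

Derivation:
Hunk 1: at line 2 remove [svg,dws,vmoa] add [qfif,iwvp] -> 9 lines: ycb smoaj npk qfif iwvp bivck jpy ufmcy ani
Hunk 2: at line 4 remove [iwvp,bivck] add [iajdo] -> 8 lines: ycb smoaj npk qfif iajdo jpy ufmcy ani
Hunk 3: at line 3 remove [qfif,iajdo] add [hev,wmbup,jbya] -> 9 lines: ycb smoaj npk hev wmbup jbya jpy ufmcy ani
Hunk 4: at line 3 remove [hev,wmbup,jbya] add [rgd,ljm] -> 8 lines: ycb smoaj npk rgd ljm jpy ufmcy ani
Hunk 5: at line 1 remove [npk,rgd,ljm] add [sogij,jeh] -> 7 lines: ycb smoaj sogij jeh jpy ufmcy ani
Hunk 6: at line 1 remove [sogij,jeh,jpy] add [hye,ove] -> 6 lines: ycb smoaj hye ove ufmcy ani
Hunk 7: at line 1 remove [smoaj] add [zwjti,rbnl,jegy] -> 8 lines: ycb zwjti rbnl jegy hye ove ufmcy ani
Final line 8: ani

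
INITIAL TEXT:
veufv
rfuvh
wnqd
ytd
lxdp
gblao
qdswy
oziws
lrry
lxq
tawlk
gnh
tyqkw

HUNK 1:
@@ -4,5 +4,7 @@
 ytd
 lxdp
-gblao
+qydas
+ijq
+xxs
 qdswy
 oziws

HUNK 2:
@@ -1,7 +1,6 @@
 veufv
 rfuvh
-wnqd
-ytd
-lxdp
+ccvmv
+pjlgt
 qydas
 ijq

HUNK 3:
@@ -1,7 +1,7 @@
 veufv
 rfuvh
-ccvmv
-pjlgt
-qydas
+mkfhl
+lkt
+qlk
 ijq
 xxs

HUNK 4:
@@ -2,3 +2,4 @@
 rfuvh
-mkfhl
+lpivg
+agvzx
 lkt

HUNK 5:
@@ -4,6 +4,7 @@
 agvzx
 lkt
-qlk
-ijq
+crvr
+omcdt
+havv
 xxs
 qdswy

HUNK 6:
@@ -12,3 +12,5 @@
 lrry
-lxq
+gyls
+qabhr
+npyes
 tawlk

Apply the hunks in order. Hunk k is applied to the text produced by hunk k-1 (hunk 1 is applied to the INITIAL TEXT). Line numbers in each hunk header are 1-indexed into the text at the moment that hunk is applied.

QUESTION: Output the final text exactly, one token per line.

Answer: veufv
rfuvh
lpivg
agvzx
lkt
crvr
omcdt
havv
xxs
qdswy
oziws
lrry
gyls
qabhr
npyes
tawlk
gnh
tyqkw

Derivation:
Hunk 1: at line 4 remove [gblao] add [qydas,ijq,xxs] -> 15 lines: veufv rfuvh wnqd ytd lxdp qydas ijq xxs qdswy oziws lrry lxq tawlk gnh tyqkw
Hunk 2: at line 1 remove [wnqd,ytd,lxdp] add [ccvmv,pjlgt] -> 14 lines: veufv rfuvh ccvmv pjlgt qydas ijq xxs qdswy oziws lrry lxq tawlk gnh tyqkw
Hunk 3: at line 1 remove [ccvmv,pjlgt,qydas] add [mkfhl,lkt,qlk] -> 14 lines: veufv rfuvh mkfhl lkt qlk ijq xxs qdswy oziws lrry lxq tawlk gnh tyqkw
Hunk 4: at line 2 remove [mkfhl] add [lpivg,agvzx] -> 15 lines: veufv rfuvh lpivg agvzx lkt qlk ijq xxs qdswy oziws lrry lxq tawlk gnh tyqkw
Hunk 5: at line 4 remove [qlk,ijq] add [crvr,omcdt,havv] -> 16 lines: veufv rfuvh lpivg agvzx lkt crvr omcdt havv xxs qdswy oziws lrry lxq tawlk gnh tyqkw
Hunk 6: at line 12 remove [lxq] add [gyls,qabhr,npyes] -> 18 lines: veufv rfuvh lpivg agvzx lkt crvr omcdt havv xxs qdswy oziws lrry gyls qabhr npyes tawlk gnh tyqkw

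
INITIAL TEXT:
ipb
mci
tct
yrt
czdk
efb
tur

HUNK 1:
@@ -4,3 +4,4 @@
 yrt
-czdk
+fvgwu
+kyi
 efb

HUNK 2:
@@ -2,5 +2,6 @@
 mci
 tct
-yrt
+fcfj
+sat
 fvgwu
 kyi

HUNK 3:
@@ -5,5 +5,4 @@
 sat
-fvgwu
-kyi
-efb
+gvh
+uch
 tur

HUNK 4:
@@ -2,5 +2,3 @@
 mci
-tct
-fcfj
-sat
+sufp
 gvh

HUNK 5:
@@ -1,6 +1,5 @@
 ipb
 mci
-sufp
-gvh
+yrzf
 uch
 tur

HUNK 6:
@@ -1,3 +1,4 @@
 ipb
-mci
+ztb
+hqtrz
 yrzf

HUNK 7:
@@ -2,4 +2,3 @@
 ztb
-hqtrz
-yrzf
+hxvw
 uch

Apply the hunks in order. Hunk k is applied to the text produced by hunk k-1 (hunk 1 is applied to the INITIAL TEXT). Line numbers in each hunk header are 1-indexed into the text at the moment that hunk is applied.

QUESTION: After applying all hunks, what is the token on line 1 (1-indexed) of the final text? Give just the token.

Hunk 1: at line 4 remove [czdk] add [fvgwu,kyi] -> 8 lines: ipb mci tct yrt fvgwu kyi efb tur
Hunk 2: at line 2 remove [yrt] add [fcfj,sat] -> 9 lines: ipb mci tct fcfj sat fvgwu kyi efb tur
Hunk 3: at line 5 remove [fvgwu,kyi,efb] add [gvh,uch] -> 8 lines: ipb mci tct fcfj sat gvh uch tur
Hunk 4: at line 2 remove [tct,fcfj,sat] add [sufp] -> 6 lines: ipb mci sufp gvh uch tur
Hunk 5: at line 1 remove [sufp,gvh] add [yrzf] -> 5 lines: ipb mci yrzf uch tur
Hunk 6: at line 1 remove [mci] add [ztb,hqtrz] -> 6 lines: ipb ztb hqtrz yrzf uch tur
Hunk 7: at line 2 remove [hqtrz,yrzf] add [hxvw] -> 5 lines: ipb ztb hxvw uch tur
Final line 1: ipb

Answer: ipb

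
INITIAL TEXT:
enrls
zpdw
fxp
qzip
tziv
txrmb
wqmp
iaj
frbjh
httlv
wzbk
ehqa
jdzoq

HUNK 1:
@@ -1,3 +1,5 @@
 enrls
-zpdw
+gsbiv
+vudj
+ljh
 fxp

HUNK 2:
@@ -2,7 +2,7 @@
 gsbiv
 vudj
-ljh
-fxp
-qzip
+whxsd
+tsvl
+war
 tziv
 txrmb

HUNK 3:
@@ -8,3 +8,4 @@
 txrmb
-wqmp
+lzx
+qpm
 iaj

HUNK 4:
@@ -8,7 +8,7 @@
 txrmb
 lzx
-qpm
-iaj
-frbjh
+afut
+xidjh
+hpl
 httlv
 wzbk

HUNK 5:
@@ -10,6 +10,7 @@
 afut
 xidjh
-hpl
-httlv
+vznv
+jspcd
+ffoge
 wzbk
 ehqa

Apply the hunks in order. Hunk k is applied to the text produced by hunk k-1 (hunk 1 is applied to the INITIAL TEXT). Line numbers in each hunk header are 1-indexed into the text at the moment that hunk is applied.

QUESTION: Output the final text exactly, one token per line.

Hunk 1: at line 1 remove [zpdw] add [gsbiv,vudj,ljh] -> 15 lines: enrls gsbiv vudj ljh fxp qzip tziv txrmb wqmp iaj frbjh httlv wzbk ehqa jdzoq
Hunk 2: at line 2 remove [ljh,fxp,qzip] add [whxsd,tsvl,war] -> 15 lines: enrls gsbiv vudj whxsd tsvl war tziv txrmb wqmp iaj frbjh httlv wzbk ehqa jdzoq
Hunk 3: at line 8 remove [wqmp] add [lzx,qpm] -> 16 lines: enrls gsbiv vudj whxsd tsvl war tziv txrmb lzx qpm iaj frbjh httlv wzbk ehqa jdzoq
Hunk 4: at line 8 remove [qpm,iaj,frbjh] add [afut,xidjh,hpl] -> 16 lines: enrls gsbiv vudj whxsd tsvl war tziv txrmb lzx afut xidjh hpl httlv wzbk ehqa jdzoq
Hunk 5: at line 10 remove [hpl,httlv] add [vznv,jspcd,ffoge] -> 17 lines: enrls gsbiv vudj whxsd tsvl war tziv txrmb lzx afut xidjh vznv jspcd ffoge wzbk ehqa jdzoq

Answer: enrls
gsbiv
vudj
whxsd
tsvl
war
tziv
txrmb
lzx
afut
xidjh
vznv
jspcd
ffoge
wzbk
ehqa
jdzoq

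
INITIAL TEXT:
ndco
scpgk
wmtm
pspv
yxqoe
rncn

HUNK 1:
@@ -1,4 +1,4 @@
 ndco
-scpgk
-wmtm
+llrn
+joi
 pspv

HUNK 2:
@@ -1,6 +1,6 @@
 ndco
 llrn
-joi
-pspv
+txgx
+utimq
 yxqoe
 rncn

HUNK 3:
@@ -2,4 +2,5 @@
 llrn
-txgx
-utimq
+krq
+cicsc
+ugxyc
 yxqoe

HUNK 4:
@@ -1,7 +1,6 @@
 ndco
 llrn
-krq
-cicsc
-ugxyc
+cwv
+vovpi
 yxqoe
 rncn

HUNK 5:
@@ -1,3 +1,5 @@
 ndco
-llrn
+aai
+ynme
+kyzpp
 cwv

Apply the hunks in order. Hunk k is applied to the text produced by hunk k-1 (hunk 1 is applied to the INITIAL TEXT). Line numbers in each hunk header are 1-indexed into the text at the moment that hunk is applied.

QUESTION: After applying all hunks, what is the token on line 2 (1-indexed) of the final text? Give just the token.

Answer: aai

Derivation:
Hunk 1: at line 1 remove [scpgk,wmtm] add [llrn,joi] -> 6 lines: ndco llrn joi pspv yxqoe rncn
Hunk 2: at line 1 remove [joi,pspv] add [txgx,utimq] -> 6 lines: ndco llrn txgx utimq yxqoe rncn
Hunk 3: at line 2 remove [txgx,utimq] add [krq,cicsc,ugxyc] -> 7 lines: ndco llrn krq cicsc ugxyc yxqoe rncn
Hunk 4: at line 1 remove [krq,cicsc,ugxyc] add [cwv,vovpi] -> 6 lines: ndco llrn cwv vovpi yxqoe rncn
Hunk 5: at line 1 remove [llrn] add [aai,ynme,kyzpp] -> 8 lines: ndco aai ynme kyzpp cwv vovpi yxqoe rncn
Final line 2: aai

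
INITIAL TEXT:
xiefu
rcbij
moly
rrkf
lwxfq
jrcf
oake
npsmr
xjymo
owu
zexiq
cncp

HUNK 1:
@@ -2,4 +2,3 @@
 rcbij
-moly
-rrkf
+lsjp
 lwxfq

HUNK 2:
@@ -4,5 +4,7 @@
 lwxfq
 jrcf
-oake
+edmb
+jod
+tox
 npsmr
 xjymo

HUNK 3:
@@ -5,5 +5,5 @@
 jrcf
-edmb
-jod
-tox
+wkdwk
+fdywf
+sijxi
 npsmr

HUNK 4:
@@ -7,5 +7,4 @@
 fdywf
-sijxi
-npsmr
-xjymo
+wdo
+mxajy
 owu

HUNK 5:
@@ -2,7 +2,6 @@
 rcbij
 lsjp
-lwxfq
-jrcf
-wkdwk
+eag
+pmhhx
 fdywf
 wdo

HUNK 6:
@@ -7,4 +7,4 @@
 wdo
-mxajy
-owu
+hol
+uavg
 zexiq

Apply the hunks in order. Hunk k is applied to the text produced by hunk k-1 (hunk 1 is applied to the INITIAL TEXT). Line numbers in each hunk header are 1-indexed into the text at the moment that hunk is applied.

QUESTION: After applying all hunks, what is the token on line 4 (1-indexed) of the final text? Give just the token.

Hunk 1: at line 2 remove [moly,rrkf] add [lsjp] -> 11 lines: xiefu rcbij lsjp lwxfq jrcf oake npsmr xjymo owu zexiq cncp
Hunk 2: at line 4 remove [oake] add [edmb,jod,tox] -> 13 lines: xiefu rcbij lsjp lwxfq jrcf edmb jod tox npsmr xjymo owu zexiq cncp
Hunk 3: at line 5 remove [edmb,jod,tox] add [wkdwk,fdywf,sijxi] -> 13 lines: xiefu rcbij lsjp lwxfq jrcf wkdwk fdywf sijxi npsmr xjymo owu zexiq cncp
Hunk 4: at line 7 remove [sijxi,npsmr,xjymo] add [wdo,mxajy] -> 12 lines: xiefu rcbij lsjp lwxfq jrcf wkdwk fdywf wdo mxajy owu zexiq cncp
Hunk 5: at line 2 remove [lwxfq,jrcf,wkdwk] add [eag,pmhhx] -> 11 lines: xiefu rcbij lsjp eag pmhhx fdywf wdo mxajy owu zexiq cncp
Hunk 6: at line 7 remove [mxajy,owu] add [hol,uavg] -> 11 lines: xiefu rcbij lsjp eag pmhhx fdywf wdo hol uavg zexiq cncp
Final line 4: eag

Answer: eag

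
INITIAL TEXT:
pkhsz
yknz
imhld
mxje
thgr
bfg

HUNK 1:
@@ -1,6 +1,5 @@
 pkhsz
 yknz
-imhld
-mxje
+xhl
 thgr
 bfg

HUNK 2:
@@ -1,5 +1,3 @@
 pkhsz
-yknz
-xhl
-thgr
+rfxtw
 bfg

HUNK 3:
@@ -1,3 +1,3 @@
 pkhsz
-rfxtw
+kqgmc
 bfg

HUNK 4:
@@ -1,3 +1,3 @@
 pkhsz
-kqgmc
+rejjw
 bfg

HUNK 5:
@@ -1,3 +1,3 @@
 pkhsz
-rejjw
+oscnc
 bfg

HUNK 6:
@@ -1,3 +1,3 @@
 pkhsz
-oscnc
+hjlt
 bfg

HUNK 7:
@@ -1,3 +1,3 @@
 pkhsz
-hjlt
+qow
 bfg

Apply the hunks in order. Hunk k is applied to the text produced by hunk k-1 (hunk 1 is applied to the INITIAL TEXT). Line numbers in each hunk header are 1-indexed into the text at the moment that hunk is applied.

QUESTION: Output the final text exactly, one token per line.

Hunk 1: at line 1 remove [imhld,mxje] add [xhl] -> 5 lines: pkhsz yknz xhl thgr bfg
Hunk 2: at line 1 remove [yknz,xhl,thgr] add [rfxtw] -> 3 lines: pkhsz rfxtw bfg
Hunk 3: at line 1 remove [rfxtw] add [kqgmc] -> 3 lines: pkhsz kqgmc bfg
Hunk 4: at line 1 remove [kqgmc] add [rejjw] -> 3 lines: pkhsz rejjw bfg
Hunk 5: at line 1 remove [rejjw] add [oscnc] -> 3 lines: pkhsz oscnc bfg
Hunk 6: at line 1 remove [oscnc] add [hjlt] -> 3 lines: pkhsz hjlt bfg
Hunk 7: at line 1 remove [hjlt] add [qow] -> 3 lines: pkhsz qow bfg

Answer: pkhsz
qow
bfg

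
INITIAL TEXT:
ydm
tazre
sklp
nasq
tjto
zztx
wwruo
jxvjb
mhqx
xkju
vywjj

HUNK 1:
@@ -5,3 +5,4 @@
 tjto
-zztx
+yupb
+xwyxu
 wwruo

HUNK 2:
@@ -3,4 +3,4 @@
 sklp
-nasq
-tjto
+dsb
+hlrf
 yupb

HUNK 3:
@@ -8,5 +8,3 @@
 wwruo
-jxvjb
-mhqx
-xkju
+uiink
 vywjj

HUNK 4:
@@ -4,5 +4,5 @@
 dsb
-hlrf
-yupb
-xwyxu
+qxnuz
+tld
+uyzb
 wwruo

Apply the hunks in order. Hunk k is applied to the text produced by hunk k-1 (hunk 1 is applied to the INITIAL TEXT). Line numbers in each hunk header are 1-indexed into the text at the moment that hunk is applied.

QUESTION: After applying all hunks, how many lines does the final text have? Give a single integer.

Hunk 1: at line 5 remove [zztx] add [yupb,xwyxu] -> 12 lines: ydm tazre sklp nasq tjto yupb xwyxu wwruo jxvjb mhqx xkju vywjj
Hunk 2: at line 3 remove [nasq,tjto] add [dsb,hlrf] -> 12 lines: ydm tazre sklp dsb hlrf yupb xwyxu wwruo jxvjb mhqx xkju vywjj
Hunk 3: at line 8 remove [jxvjb,mhqx,xkju] add [uiink] -> 10 lines: ydm tazre sklp dsb hlrf yupb xwyxu wwruo uiink vywjj
Hunk 4: at line 4 remove [hlrf,yupb,xwyxu] add [qxnuz,tld,uyzb] -> 10 lines: ydm tazre sklp dsb qxnuz tld uyzb wwruo uiink vywjj
Final line count: 10

Answer: 10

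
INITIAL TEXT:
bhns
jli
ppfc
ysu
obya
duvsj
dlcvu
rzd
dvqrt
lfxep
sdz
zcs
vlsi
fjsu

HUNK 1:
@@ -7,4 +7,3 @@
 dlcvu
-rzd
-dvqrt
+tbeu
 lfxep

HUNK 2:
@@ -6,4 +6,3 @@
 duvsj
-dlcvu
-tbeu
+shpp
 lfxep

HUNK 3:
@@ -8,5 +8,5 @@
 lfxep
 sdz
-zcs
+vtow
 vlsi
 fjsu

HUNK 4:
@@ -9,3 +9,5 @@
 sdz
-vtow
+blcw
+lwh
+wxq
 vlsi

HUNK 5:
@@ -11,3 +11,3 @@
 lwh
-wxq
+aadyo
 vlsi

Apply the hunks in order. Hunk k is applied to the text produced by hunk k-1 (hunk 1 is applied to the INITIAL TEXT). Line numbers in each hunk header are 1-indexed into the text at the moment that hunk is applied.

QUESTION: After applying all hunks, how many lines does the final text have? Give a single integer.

Hunk 1: at line 7 remove [rzd,dvqrt] add [tbeu] -> 13 lines: bhns jli ppfc ysu obya duvsj dlcvu tbeu lfxep sdz zcs vlsi fjsu
Hunk 2: at line 6 remove [dlcvu,tbeu] add [shpp] -> 12 lines: bhns jli ppfc ysu obya duvsj shpp lfxep sdz zcs vlsi fjsu
Hunk 3: at line 8 remove [zcs] add [vtow] -> 12 lines: bhns jli ppfc ysu obya duvsj shpp lfxep sdz vtow vlsi fjsu
Hunk 4: at line 9 remove [vtow] add [blcw,lwh,wxq] -> 14 lines: bhns jli ppfc ysu obya duvsj shpp lfxep sdz blcw lwh wxq vlsi fjsu
Hunk 5: at line 11 remove [wxq] add [aadyo] -> 14 lines: bhns jli ppfc ysu obya duvsj shpp lfxep sdz blcw lwh aadyo vlsi fjsu
Final line count: 14

Answer: 14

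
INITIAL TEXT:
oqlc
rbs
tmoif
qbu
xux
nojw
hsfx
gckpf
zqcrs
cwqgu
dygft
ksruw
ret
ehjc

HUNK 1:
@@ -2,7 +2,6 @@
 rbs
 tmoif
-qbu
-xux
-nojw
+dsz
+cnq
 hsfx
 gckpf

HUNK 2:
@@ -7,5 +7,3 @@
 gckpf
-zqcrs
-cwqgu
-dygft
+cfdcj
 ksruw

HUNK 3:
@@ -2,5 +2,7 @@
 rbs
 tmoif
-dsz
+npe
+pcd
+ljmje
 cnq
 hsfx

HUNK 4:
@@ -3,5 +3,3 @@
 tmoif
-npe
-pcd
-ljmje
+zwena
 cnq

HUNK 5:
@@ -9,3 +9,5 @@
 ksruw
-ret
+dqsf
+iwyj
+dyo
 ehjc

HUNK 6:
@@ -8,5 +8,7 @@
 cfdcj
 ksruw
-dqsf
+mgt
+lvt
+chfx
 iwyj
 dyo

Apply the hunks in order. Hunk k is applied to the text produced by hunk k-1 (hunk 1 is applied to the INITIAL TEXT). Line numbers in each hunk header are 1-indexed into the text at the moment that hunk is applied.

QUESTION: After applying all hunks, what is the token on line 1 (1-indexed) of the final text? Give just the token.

Hunk 1: at line 2 remove [qbu,xux,nojw] add [dsz,cnq] -> 13 lines: oqlc rbs tmoif dsz cnq hsfx gckpf zqcrs cwqgu dygft ksruw ret ehjc
Hunk 2: at line 7 remove [zqcrs,cwqgu,dygft] add [cfdcj] -> 11 lines: oqlc rbs tmoif dsz cnq hsfx gckpf cfdcj ksruw ret ehjc
Hunk 3: at line 2 remove [dsz] add [npe,pcd,ljmje] -> 13 lines: oqlc rbs tmoif npe pcd ljmje cnq hsfx gckpf cfdcj ksruw ret ehjc
Hunk 4: at line 3 remove [npe,pcd,ljmje] add [zwena] -> 11 lines: oqlc rbs tmoif zwena cnq hsfx gckpf cfdcj ksruw ret ehjc
Hunk 5: at line 9 remove [ret] add [dqsf,iwyj,dyo] -> 13 lines: oqlc rbs tmoif zwena cnq hsfx gckpf cfdcj ksruw dqsf iwyj dyo ehjc
Hunk 6: at line 8 remove [dqsf] add [mgt,lvt,chfx] -> 15 lines: oqlc rbs tmoif zwena cnq hsfx gckpf cfdcj ksruw mgt lvt chfx iwyj dyo ehjc
Final line 1: oqlc

Answer: oqlc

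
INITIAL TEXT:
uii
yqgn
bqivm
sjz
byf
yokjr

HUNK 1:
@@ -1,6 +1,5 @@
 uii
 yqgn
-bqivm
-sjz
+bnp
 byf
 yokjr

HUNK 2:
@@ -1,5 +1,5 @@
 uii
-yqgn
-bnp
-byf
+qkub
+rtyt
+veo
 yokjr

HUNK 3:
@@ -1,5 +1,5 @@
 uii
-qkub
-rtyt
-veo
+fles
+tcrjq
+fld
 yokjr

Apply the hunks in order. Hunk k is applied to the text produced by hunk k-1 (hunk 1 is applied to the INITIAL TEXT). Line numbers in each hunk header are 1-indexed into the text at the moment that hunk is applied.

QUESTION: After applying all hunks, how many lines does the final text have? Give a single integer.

Answer: 5

Derivation:
Hunk 1: at line 1 remove [bqivm,sjz] add [bnp] -> 5 lines: uii yqgn bnp byf yokjr
Hunk 2: at line 1 remove [yqgn,bnp,byf] add [qkub,rtyt,veo] -> 5 lines: uii qkub rtyt veo yokjr
Hunk 3: at line 1 remove [qkub,rtyt,veo] add [fles,tcrjq,fld] -> 5 lines: uii fles tcrjq fld yokjr
Final line count: 5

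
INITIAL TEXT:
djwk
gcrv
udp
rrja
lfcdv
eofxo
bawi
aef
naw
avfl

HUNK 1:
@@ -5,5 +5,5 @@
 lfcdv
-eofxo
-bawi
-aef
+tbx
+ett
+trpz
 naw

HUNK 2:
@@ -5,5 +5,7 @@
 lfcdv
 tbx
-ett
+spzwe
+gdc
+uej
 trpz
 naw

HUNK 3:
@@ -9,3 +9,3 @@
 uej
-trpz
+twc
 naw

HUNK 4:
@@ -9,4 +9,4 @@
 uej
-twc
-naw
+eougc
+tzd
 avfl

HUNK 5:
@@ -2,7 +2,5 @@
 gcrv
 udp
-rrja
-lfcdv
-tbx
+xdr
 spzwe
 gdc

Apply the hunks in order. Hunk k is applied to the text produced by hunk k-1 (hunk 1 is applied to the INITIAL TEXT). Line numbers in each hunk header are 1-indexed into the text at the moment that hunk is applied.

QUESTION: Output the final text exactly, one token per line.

Hunk 1: at line 5 remove [eofxo,bawi,aef] add [tbx,ett,trpz] -> 10 lines: djwk gcrv udp rrja lfcdv tbx ett trpz naw avfl
Hunk 2: at line 5 remove [ett] add [spzwe,gdc,uej] -> 12 lines: djwk gcrv udp rrja lfcdv tbx spzwe gdc uej trpz naw avfl
Hunk 3: at line 9 remove [trpz] add [twc] -> 12 lines: djwk gcrv udp rrja lfcdv tbx spzwe gdc uej twc naw avfl
Hunk 4: at line 9 remove [twc,naw] add [eougc,tzd] -> 12 lines: djwk gcrv udp rrja lfcdv tbx spzwe gdc uej eougc tzd avfl
Hunk 5: at line 2 remove [rrja,lfcdv,tbx] add [xdr] -> 10 lines: djwk gcrv udp xdr spzwe gdc uej eougc tzd avfl

Answer: djwk
gcrv
udp
xdr
spzwe
gdc
uej
eougc
tzd
avfl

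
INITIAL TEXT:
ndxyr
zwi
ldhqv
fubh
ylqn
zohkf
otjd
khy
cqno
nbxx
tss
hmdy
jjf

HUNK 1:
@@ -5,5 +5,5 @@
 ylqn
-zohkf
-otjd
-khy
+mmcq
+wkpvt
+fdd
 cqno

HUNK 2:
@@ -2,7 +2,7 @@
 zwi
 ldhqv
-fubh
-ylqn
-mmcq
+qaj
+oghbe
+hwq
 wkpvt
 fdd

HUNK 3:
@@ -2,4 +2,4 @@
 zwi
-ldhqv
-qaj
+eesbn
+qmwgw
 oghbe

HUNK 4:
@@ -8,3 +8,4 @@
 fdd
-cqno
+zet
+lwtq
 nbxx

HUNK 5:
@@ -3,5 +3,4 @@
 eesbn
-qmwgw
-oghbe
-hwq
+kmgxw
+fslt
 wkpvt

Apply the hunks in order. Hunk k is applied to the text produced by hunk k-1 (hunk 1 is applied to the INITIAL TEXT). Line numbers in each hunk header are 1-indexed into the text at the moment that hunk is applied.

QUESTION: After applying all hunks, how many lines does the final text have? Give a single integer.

Answer: 13

Derivation:
Hunk 1: at line 5 remove [zohkf,otjd,khy] add [mmcq,wkpvt,fdd] -> 13 lines: ndxyr zwi ldhqv fubh ylqn mmcq wkpvt fdd cqno nbxx tss hmdy jjf
Hunk 2: at line 2 remove [fubh,ylqn,mmcq] add [qaj,oghbe,hwq] -> 13 lines: ndxyr zwi ldhqv qaj oghbe hwq wkpvt fdd cqno nbxx tss hmdy jjf
Hunk 3: at line 2 remove [ldhqv,qaj] add [eesbn,qmwgw] -> 13 lines: ndxyr zwi eesbn qmwgw oghbe hwq wkpvt fdd cqno nbxx tss hmdy jjf
Hunk 4: at line 8 remove [cqno] add [zet,lwtq] -> 14 lines: ndxyr zwi eesbn qmwgw oghbe hwq wkpvt fdd zet lwtq nbxx tss hmdy jjf
Hunk 5: at line 3 remove [qmwgw,oghbe,hwq] add [kmgxw,fslt] -> 13 lines: ndxyr zwi eesbn kmgxw fslt wkpvt fdd zet lwtq nbxx tss hmdy jjf
Final line count: 13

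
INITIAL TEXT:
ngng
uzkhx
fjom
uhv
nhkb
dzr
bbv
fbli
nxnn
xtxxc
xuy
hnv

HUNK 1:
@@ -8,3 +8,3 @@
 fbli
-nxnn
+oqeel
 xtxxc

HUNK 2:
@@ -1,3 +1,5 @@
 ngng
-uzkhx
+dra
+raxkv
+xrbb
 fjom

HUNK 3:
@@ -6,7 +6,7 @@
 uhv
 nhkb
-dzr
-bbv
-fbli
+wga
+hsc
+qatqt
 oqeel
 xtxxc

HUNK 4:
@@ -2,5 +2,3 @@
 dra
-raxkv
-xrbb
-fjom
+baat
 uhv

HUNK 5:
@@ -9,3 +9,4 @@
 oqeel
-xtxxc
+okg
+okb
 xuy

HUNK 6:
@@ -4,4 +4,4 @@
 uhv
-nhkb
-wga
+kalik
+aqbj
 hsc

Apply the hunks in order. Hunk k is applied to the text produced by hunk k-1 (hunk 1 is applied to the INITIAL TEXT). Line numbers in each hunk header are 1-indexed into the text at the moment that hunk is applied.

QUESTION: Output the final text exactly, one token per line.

Answer: ngng
dra
baat
uhv
kalik
aqbj
hsc
qatqt
oqeel
okg
okb
xuy
hnv

Derivation:
Hunk 1: at line 8 remove [nxnn] add [oqeel] -> 12 lines: ngng uzkhx fjom uhv nhkb dzr bbv fbli oqeel xtxxc xuy hnv
Hunk 2: at line 1 remove [uzkhx] add [dra,raxkv,xrbb] -> 14 lines: ngng dra raxkv xrbb fjom uhv nhkb dzr bbv fbli oqeel xtxxc xuy hnv
Hunk 3: at line 6 remove [dzr,bbv,fbli] add [wga,hsc,qatqt] -> 14 lines: ngng dra raxkv xrbb fjom uhv nhkb wga hsc qatqt oqeel xtxxc xuy hnv
Hunk 4: at line 2 remove [raxkv,xrbb,fjom] add [baat] -> 12 lines: ngng dra baat uhv nhkb wga hsc qatqt oqeel xtxxc xuy hnv
Hunk 5: at line 9 remove [xtxxc] add [okg,okb] -> 13 lines: ngng dra baat uhv nhkb wga hsc qatqt oqeel okg okb xuy hnv
Hunk 6: at line 4 remove [nhkb,wga] add [kalik,aqbj] -> 13 lines: ngng dra baat uhv kalik aqbj hsc qatqt oqeel okg okb xuy hnv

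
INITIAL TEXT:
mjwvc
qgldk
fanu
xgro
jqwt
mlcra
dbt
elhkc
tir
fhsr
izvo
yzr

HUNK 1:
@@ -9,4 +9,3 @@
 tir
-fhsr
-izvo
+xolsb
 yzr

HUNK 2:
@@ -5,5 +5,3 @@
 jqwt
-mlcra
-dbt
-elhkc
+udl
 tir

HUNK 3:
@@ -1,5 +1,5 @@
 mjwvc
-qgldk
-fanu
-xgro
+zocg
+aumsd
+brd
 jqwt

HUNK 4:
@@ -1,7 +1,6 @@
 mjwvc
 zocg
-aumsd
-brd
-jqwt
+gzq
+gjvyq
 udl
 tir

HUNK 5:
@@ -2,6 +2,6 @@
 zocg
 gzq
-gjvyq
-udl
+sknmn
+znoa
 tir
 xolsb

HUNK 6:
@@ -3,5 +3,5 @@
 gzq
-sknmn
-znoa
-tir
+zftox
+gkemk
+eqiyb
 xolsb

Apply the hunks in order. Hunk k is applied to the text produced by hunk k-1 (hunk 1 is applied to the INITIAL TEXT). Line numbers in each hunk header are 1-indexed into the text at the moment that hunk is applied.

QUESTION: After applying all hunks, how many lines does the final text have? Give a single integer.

Answer: 8

Derivation:
Hunk 1: at line 9 remove [fhsr,izvo] add [xolsb] -> 11 lines: mjwvc qgldk fanu xgro jqwt mlcra dbt elhkc tir xolsb yzr
Hunk 2: at line 5 remove [mlcra,dbt,elhkc] add [udl] -> 9 lines: mjwvc qgldk fanu xgro jqwt udl tir xolsb yzr
Hunk 3: at line 1 remove [qgldk,fanu,xgro] add [zocg,aumsd,brd] -> 9 lines: mjwvc zocg aumsd brd jqwt udl tir xolsb yzr
Hunk 4: at line 1 remove [aumsd,brd,jqwt] add [gzq,gjvyq] -> 8 lines: mjwvc zocg gzq gjvyq udl tir xolsb yzr
Hunk 5: at line 2 remove [gjvyq,udl] add [sknmn,znoa] -> 8 lines: mjwvc zocg gzq sknmn znoa tir xolsb yzr
Hunk 6: at line 3 remove [sknmn,znoa,tir] add [zftox,gkemk,eqiyb] -> 8 lines: mjwvc zocg gzq zftox gkemk eqiyb xolsb yzr
Final line count: 8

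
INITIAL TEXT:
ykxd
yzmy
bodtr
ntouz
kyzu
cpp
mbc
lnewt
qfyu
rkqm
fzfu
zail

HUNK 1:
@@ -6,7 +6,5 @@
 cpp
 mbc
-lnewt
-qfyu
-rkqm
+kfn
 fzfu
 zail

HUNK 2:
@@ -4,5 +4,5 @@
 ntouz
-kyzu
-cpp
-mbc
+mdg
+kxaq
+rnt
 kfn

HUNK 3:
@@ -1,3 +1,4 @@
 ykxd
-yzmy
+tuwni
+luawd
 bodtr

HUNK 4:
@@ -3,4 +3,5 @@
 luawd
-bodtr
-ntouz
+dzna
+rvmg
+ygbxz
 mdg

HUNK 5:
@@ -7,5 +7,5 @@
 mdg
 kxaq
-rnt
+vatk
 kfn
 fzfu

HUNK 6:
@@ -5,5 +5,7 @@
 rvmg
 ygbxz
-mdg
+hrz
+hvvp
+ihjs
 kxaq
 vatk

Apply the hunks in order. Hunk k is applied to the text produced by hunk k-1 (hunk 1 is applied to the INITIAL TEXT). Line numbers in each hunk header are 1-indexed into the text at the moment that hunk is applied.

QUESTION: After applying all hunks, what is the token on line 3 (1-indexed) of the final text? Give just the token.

Answer: luawd

Derivation:
Hunk 1: at line 6 remove [lnewt,qfyu,rkqm] add [kfn] -> 10 lines: ykxd yzmy bodtr ntouz kyzu cpp mbc kfn fzfu zail
Hunk 2: at line 4 remove [kyzu,cpp,mbc] add [mdg,kxaq,rnt] -> 10 lines: ykxd yzmy bodtr ntouz mdg kxaq rnt kfn fzfu zail
Hunk 3: at line 1 remove [yzmy] add [tuwni,luawd] -> 11 lines: ykxd tuwni luawd bodtr ntouz mdg kxaq rnt kfn fzfu zail
Hunk 4: at line 3 remove [bodtr,ntouz] add [dzna,rvmg,ygbxz] -> 12 lines: ykxd tuwni luawd dzna rvmg ygbxz mdg kxaq rnt kfn fzfu zail
Hunk 5: at line 7 remove [rnt] add [vatk] -> 12 lines: ykxd tuwni luawd dzna rvmg ygbxz mdg kxaq vatk kfn fzfu zail
Hunk 6: at line 5 remove [mdg] add [hrz,hvvp,ihjs] -> 14 lines: ykxd tuwni luawd dzna rvmg ygbxz hrz hvvp ihjs kxaq vatk kfn fzfu zail
Final line 3: luawd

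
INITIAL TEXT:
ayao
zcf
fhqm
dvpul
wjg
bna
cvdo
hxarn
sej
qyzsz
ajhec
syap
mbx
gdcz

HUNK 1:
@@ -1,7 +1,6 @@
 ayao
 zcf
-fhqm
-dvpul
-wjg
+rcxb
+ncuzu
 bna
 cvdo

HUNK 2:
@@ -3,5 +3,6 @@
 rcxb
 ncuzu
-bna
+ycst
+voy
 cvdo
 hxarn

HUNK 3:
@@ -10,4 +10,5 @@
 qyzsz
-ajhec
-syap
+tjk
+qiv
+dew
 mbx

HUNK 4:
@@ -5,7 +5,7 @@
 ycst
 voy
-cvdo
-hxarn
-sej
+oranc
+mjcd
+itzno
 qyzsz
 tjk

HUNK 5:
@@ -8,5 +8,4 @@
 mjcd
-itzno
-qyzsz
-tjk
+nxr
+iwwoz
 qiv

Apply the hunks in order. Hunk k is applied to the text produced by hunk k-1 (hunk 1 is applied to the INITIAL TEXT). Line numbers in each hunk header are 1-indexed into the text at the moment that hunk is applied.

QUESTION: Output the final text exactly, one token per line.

Hunk 1: at line 1 remove [fhqm,dvpul,wjg] add [rcxb,ncuzu] -> 13 lines: ayao zcf rcxb ncuzu bna cvdo hxarn sej qyzsz ajhec syap mbx gdcz
Hunk 2: at line 3 remove [bna] add [ycst,voy] -> 14 lines: ayao zcf rcxb ncuzu ycst voy cvdo hxarn sej qyzsz ajhec syap mbx gdcz
Hunk 3: at line 10 remove [ajhec,syap] add [tjk,qiv,dew] -> 15 lines: ayao zcf rcxb ncuzu ycst voy cvdo hxarn sej qyzsz tjk qiv dew mbx gdcz
Hunk 4: at line 5 remove [cvdo,hxarn,sej] add [oranc,mjcd,itzno] -> 15 lines: ayao zcf rcxb ncuzu ycst voy oranc mjcd itzno qyzsz tjk qiv dew mbx gdcz
Hunk 5: at line 8 remove [itzno,qyzsz,tjk] add [nxr,iwwoz] -> 14 lines: ayao zcf rcxb ncuzu ycst voy oranc mjcd nxr iwwoz qiv dew mbx gdcz

Answer: ayao
zcf
rcxb
ncuzu
ycst
voy
oranc
mjcd
nxr
iwwoz
qiv
dew
mbx
gdcz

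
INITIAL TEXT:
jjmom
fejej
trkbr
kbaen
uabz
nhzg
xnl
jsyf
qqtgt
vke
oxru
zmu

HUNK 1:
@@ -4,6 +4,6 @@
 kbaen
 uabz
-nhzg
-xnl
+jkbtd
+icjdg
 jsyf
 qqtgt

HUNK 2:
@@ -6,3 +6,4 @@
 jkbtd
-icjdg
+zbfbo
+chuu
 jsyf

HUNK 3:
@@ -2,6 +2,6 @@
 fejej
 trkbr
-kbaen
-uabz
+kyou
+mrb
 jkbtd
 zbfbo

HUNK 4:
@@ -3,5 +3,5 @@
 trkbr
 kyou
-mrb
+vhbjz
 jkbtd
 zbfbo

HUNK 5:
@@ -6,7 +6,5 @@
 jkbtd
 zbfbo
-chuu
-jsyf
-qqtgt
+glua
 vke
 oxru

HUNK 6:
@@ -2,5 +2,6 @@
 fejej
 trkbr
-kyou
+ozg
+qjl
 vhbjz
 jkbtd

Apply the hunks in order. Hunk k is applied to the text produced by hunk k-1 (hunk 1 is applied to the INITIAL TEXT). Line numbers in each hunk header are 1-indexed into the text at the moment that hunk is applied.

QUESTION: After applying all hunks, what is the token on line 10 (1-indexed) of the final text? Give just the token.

Answer: vke

Derivation:
Hunk 1: at line 4 remove [nhzg,xnl] add [jkbtd,icjdg] -> 12 lines: jjmom fejej trkbr kbaen uabz jkbtd icjdg jsyf qqtgt vke oxru zmu
Hunk 2: at line 6 remove [icjdg] add [zbfbo,chuu] -> 13 lines: jjmom fejej trkbr kbaen uabz jkbtd zbfbo chuu jsyf qqtgt vke oxru zmu
Hunk 3: at line 2 remove [kbaen,uabz] add [kyou,mrb] -> 13 lines: jjmom fejej trkbr kyou mrb jkbtd zbfbo chuu jsyf qqtgt vke oxru zmu
Hunk 4: at line 3 remove [mrb] add [vhbjz] -> 13 lines: jjmom fejej trkbr kyou vhbjz jkbtd zbfbo chuu jsyf qqtgt vke oxru zmu
Hunk 5: at line 6 remove [chuu,jsyf,qqtgt] add [glua] -> 11 lines: jjmom fejej trkbr kyou vhbjz jkbtd zbfbo glua vke oxru zmu
Hunk 6: at line 2 remove [kyou] add [ozg,qjl] -> 12 lines: jjmom fejej trkbr ozg qjl vhbjz jkbtd zbfbo glua vke oxru zmu
Final line 10: vke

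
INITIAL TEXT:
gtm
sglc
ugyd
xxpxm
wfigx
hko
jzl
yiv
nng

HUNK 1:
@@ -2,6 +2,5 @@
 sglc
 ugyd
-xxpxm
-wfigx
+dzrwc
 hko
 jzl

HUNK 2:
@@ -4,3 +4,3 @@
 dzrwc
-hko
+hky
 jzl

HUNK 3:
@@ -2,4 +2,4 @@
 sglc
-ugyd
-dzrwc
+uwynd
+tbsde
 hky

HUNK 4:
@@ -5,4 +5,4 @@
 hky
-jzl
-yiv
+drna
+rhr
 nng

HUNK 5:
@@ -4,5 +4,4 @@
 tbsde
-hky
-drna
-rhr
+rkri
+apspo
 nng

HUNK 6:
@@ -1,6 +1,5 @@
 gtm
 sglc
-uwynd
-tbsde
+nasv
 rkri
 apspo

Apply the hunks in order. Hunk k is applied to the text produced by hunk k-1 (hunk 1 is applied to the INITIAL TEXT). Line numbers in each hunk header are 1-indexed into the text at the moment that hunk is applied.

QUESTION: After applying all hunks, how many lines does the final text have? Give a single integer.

Hunk 1: at line 2 remove [xxpxm,wfigx] add [dzrwc] -> 8 lines: gtm sglc ugyd dzrwc hko jzl yiv nng
Hunk 2: at line 4 remove [hko] add [hky] -> 8 lines: gtm sglc ugyd dzrwc hky jzl yiv nng
Hunk 3: at line 2 remove [ugyd,dzrwc] add [uwynd,tbsde] -> 8 lines: gtm sglc uwynd tbsde hky jzl yiv nng
Hunk 4: at line 5 remove [jzl,yiv] add [drna,rhr] -> 8 lines: gtm sglc uwynd tbsde hky drna rhr nng
Hunk 5: at line 4 remove [hky,drna,rhr] add [rkri,apspo] -> 7 lines: gtm sglc uwynd tbsde rkri apspo nng
Hunk 6: at line 1 remove [uwynd,tbsde] add [nasv] -> 6 lines: gtm sglc nasv rkri apspo nng
Final line count: 6

Answer: 6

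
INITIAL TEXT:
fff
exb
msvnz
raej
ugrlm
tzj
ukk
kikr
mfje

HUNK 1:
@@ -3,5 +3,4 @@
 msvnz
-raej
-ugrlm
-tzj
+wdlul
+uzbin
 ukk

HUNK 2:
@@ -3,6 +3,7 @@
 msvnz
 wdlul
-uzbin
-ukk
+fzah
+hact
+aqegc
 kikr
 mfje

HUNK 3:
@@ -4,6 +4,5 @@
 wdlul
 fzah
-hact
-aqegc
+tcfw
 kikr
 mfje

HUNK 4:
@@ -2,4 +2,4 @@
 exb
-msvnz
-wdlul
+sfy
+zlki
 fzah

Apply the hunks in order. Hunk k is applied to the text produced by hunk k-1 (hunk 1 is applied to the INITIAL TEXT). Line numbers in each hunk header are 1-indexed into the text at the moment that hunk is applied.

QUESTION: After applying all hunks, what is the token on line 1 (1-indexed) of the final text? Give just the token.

Hunk 1: at line 3 remove [raej,ugrlm,tzj] add [wdlul,uzbin] -> 8 lines: fff exb msvnz wdlul uzbin ukk kikr mfje
Hunk 2: at line 3 remove [uzbin,ukk] add [fzah,hact,aqegc] -> 9 lines: fff exb msvnz wdlul fzah hact aqegc kikr mfje
Hunk 3: at line 4 remove [hact,aqegc] add [tcfw] -> 8 lines: fff exb msvnz wdlul fzah tcfw kikr mfje
Hunk 4: at line 2 remove [msvnz,wdlul] add [sfy,zlki] -> 8 lines: fff exb sfy zlki fzah tcfw kikr mfje
Final line 1: fff

Answer: fff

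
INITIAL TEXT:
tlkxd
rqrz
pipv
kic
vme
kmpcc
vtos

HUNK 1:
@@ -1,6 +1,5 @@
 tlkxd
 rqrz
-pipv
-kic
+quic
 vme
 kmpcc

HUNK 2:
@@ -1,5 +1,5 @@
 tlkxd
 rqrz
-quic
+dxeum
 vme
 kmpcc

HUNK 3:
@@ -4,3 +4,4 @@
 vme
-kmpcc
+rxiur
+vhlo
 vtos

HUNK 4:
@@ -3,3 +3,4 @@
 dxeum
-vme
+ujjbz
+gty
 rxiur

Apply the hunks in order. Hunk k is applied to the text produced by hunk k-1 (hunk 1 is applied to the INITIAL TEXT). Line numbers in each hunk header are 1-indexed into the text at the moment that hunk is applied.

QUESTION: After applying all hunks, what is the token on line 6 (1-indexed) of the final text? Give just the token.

Answer: rxiur

Derivation:
Hunk 1: at line 1 remove [pipv,kic] add [quic] -> 6 lines: tlkxd rqrz quic vme kmpcc vtos
Hunk 2: at line 1 remove [quic] add [dxeum] -> 6 lines: tlkxd rqrz dxeum vme kmpcc vtos
Hunk 3: at line 4 remove [kmpcc] add [rxiur,vhlo] -> 7 lines: tlkxd rqrz dxeum vme rxiur vhlo vtos
Hunk 4: at line 3 remove [vme] add [ujjbz,gty] -> 8 lines: tlkxd rqrz dxeum ujjbz gty rxiur vhlo vtos
Final line 6: rxiur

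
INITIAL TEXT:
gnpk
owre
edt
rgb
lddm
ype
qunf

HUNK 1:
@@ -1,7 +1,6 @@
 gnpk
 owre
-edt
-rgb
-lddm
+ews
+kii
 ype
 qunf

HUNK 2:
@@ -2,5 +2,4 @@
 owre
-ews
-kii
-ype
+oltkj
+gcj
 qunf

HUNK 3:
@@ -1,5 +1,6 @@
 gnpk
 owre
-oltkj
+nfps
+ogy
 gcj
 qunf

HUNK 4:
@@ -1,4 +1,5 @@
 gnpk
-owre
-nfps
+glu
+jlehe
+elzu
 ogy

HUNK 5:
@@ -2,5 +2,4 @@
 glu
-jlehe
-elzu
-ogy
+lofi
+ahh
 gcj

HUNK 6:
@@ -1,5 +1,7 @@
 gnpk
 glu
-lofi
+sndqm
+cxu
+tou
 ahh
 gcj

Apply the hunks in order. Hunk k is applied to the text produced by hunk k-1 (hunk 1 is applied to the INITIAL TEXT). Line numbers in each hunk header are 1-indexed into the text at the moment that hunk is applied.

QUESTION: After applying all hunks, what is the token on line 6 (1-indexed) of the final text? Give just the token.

Hunk 1: at line 1 remove [edt,rgb,lddm] add [ews,kii] -> 6 lines: gnpk owre ews kii ype qunf
Hunk 2: at line 2 remove [ews,kii,ype] add [oltkj,gcj] -> 5 lines: gnpk owre oltkj gcj qunf
Hunk 3: at line 1 remove [oltkj] add [nfps,ogy] -> 6 lines: gnpk owre nfps ogy gcj qunf
Hunk 4: at line 1 remove [owre,nfps] add [glu,jlehe,elzu] -> 7 lines: gnpk glu jlehe elzu ogy gcj qunf
Hunk 5: at line 2 remove [jlehe,elzu,ogy] add [lofi,ahh] -> 6 lines: gnpk glu lofi ahh gcj qunf
Hunk 6: at line 1 remove [lofi] add [sndqm,cxu,tou] -> 8 lines: gnpk glu sndqm cxu tou ahh gcj qunf
Final line 6: ahh

Answer: ahh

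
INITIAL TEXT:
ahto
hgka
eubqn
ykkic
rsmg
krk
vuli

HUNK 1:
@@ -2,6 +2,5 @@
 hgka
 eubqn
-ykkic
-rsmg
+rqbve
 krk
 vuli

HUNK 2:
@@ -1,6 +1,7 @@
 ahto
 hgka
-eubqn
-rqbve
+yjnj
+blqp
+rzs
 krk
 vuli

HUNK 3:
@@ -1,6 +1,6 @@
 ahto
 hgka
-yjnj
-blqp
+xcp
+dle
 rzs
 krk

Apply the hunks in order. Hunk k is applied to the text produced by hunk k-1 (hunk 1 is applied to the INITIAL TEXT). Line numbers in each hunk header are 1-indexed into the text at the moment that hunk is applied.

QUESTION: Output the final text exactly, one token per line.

Answer: ahto
hgka
xcp
dle
rzs
krk
vuli

Derivation:
Hunk 1: at line 2 remove [ykkic,rsmg] add [rqbve] -> 6 lines: ahto hgka eubqn rqbve krk vuli
Hunk 2: at line 1 remove [eubqn,rqbve] add [yjnj,blqp,rzs] -> 7 lines: ahto hgka yjnj blqp rzs krk vuli
Hunk 3: at line 1 remove [yjnj,blqp] add [xcp,dle] -> 7 lines: ahto hgka xcp dle rzs krk vuli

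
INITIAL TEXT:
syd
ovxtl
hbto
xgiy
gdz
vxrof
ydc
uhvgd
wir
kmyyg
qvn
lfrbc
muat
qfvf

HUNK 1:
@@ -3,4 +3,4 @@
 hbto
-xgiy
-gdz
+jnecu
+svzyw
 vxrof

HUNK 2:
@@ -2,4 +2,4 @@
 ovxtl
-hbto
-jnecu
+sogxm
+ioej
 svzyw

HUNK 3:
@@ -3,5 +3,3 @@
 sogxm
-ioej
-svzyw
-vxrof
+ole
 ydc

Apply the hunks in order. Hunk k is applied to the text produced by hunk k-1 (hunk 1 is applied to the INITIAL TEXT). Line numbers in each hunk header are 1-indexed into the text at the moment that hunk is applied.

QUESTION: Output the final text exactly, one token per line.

Hunk 1: at line 3 remove [xgiy,gdz] add [jnecu,svzyw] -> 14 lines: syd ovxtl hbto jnecu svzyw vxrof ydc uhvgd wir kmyyg qvn lfrbc muat qfvf
Hunk 2: at line 2 remove [hbto,jnecu] add [sogxm,ioej] -> 14 lines: syd ovxtl sogxm ioej svzyw vxrof ydc uhvgd wir kmyyg qvn lfrbc muat qfvf
Hunk 3: at line 3 remove [ioej,svzyw,vxrof] add [ole] -> 12 lines: syd ovxtl sogxm ole ydc uhvgd wir kmyyg qvn lfrbc muat qfvf

Answer: syd
ovxtl
sogxm
ole
ydc
uhvgd
wir
kmyyg
qvn
lfrbc
muat
qfvf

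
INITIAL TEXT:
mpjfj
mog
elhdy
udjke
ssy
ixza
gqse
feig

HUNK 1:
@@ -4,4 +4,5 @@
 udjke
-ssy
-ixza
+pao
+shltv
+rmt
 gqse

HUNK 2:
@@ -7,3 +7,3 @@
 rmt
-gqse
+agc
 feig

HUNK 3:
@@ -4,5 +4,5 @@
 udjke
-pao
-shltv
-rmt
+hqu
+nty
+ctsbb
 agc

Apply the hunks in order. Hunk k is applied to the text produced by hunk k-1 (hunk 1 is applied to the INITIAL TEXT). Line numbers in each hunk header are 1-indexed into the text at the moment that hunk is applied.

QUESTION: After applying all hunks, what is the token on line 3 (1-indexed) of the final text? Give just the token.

Hunk 1: at line 4 remove [ssy,ixza] add [pao,shltv,rmt] -> 9 lines: mpjfj mog elhdy udjke pao shltv rmt gqse feig
Hunk 2: at line 7 remove [gqse] add [agc] -> 9 lines: mpjfj mog elhdy udjke pao shltv rmt agc feig
Hunk 3: at line 4 remove [pao,shltv,rmt] add [hqu,nty,ctsbb] -> 9 lines: mpjfj mog elhdy udjke hqu nty ctsbb agc feig
Final line 3: elhdy

Answer: elhdy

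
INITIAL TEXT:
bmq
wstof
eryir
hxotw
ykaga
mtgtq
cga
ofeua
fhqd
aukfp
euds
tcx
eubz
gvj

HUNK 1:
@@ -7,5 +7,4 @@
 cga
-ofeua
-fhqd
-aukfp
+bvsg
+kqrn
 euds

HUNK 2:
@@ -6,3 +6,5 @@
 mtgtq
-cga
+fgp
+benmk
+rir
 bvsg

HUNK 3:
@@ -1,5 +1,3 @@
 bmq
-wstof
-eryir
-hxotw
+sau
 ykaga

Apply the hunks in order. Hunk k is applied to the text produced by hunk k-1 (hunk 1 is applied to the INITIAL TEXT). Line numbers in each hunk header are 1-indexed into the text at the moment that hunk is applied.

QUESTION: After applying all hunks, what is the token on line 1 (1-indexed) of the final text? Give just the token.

Answer: bmq

Derivation:
Hunk 1: at line 7 remove [ofeua,fhqd,aukfp] add [bvsg,kqrn] -> 13 lines: bmq wstof eryir hxotw ykaga mtgtq cga bvsg kqrn euds tcx eubz gvj
Hunk 2: at line 6 remove [cga] add [fgp,benmk,rir] -> 15 lines: bmq wstof eryir hxotw ykaga mtgtq fgp benmk rir bvsg kqrn euds tcx eubz gvj
Hunk 3: at line 1 remove [wstof,eryir,hxotw] add [sau] -> 13 lines: bmq sau ykaga mtgtq fgp benmk rir bvsg kqrn euds tcx eubz gvj
Final line 1: bmq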